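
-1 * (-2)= 2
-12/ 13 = -0.92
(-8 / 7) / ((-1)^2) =-8 / 7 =-1.14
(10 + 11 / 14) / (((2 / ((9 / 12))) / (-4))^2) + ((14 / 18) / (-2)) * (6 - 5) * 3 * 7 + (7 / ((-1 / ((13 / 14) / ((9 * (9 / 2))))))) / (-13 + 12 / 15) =4458775 / 276696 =16.11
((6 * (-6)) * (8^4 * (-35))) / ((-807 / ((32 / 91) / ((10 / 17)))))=-13369344 / 3497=-3823.09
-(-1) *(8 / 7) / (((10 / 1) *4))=1 / 35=0.03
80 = 80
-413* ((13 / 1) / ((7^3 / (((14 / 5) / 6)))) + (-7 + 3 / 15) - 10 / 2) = 102188 / 21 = 4866.10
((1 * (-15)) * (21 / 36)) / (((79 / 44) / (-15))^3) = 2515590000 / 493039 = 5102.21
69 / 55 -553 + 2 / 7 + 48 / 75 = -1060328 / 1925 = -550.82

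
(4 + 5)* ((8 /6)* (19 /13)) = 228 /13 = 17.54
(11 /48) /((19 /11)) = 121 /912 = 0.13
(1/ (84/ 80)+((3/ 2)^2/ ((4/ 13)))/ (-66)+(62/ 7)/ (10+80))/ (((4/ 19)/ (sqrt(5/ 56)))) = 1980313*sqrt(70)/ 12418560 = 1.33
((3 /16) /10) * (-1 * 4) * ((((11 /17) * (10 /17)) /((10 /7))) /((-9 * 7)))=11 /34680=0.00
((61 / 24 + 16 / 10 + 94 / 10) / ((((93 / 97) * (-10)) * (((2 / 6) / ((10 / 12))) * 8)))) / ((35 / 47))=-296335 / 499968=-0.59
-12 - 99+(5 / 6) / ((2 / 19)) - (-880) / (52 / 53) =123839 / 156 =793.84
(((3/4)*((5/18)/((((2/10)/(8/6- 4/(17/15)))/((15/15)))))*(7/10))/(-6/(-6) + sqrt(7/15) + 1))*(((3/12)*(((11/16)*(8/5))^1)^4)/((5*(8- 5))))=-717409/32436000 + 717409*sqrt(105)/973080000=-0.01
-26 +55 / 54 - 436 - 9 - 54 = -28295 / 54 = -523.98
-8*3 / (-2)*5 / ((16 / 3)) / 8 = 45 / 32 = 1.41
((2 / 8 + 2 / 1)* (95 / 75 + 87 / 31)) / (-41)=-2841 / 12710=-0.22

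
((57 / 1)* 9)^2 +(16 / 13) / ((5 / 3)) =263169.74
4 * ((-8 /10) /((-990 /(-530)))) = -848 /495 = -1.71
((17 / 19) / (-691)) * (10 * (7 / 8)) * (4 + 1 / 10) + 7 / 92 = 71589 / 2415736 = 0.03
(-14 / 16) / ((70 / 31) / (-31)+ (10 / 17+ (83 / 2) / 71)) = -8119489 / 10206444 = -0.80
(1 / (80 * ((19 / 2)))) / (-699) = -1 / 531240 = -0.00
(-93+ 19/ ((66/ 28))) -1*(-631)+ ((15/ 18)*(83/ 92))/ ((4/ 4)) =3320245/ 6072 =546.81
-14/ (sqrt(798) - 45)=0.84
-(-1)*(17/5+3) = 32/5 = 6.40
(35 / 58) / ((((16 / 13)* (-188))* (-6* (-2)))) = -455 / 2093568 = -0.00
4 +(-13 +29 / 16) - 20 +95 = 1085 / 16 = 67.81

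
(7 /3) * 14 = 98 /3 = 32.67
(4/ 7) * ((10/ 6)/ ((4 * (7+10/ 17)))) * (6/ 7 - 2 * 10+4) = -9010/ 18963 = -0.48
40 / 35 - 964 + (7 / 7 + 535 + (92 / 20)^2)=-405.70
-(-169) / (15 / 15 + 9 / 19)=3211 / 28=114.68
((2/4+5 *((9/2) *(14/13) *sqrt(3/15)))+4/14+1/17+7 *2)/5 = 63 *sqrt(5)/65+3533/1190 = 5.14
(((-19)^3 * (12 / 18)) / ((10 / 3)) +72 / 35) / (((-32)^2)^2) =-47941 / 36700160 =-0.00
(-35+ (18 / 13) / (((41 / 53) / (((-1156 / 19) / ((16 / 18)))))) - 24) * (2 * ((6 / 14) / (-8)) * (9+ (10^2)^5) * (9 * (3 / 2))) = 744458850670012965 / 283556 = 2625438540076.79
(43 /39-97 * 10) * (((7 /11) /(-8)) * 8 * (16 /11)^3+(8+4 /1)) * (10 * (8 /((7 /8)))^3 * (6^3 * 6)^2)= -8153564335238755123200 /65284219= -124893342681157.83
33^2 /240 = 363 /80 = 4.54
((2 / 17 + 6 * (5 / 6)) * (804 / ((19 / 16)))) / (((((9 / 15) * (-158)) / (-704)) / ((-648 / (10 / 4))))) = -170185162752 / 25517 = -6669481.63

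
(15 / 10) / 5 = 3 / 10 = 0.30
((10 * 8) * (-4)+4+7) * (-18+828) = -250290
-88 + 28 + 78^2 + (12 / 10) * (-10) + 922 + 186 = 7120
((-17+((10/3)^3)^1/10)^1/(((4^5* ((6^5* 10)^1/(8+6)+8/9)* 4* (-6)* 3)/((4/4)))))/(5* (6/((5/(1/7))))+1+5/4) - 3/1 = -5050943208265/1683647741952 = -3.00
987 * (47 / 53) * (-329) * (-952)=14529405912 / 53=274139734.19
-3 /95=-0.03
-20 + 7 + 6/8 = -49/4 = -12.25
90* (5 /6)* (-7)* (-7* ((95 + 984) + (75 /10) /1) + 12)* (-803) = -6402459525 /2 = -3201229762.50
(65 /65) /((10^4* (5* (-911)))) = -1 /45550000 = -0.00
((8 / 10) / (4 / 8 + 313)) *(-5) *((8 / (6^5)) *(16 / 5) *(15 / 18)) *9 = -16 / 50787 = -0.00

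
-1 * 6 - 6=-12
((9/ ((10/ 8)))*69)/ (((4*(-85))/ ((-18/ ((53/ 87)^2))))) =84606282/ 1193825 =70.87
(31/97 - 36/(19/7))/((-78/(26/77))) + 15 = 6409850/425733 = 15.06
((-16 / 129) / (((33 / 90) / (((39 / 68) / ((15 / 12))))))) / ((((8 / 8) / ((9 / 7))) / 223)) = -2504736 / 56287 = -44.50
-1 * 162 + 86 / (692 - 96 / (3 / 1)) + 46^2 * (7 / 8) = 278789 / 165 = 1689.63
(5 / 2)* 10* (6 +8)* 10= 3500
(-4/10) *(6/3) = -4/5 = -0.80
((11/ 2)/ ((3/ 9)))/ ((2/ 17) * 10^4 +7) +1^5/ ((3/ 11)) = 40391/ 10974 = 3.68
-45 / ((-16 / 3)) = 135 / 16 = 8.44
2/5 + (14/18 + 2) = 143/45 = 3.18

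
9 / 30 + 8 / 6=49 / 30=1.63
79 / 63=1.25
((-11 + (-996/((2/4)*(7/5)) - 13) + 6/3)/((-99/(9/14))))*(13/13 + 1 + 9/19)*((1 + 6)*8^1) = 1901432/1463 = 1299.68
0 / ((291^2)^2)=0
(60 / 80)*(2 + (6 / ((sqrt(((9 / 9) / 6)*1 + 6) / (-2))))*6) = 3 / 2 -54*sqrt(222) / 37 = -20.25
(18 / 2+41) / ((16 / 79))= 1975 / 8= 246.88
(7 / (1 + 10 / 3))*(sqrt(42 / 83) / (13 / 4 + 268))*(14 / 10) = 84*sqrt(3486) / 836225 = 0.01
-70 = -70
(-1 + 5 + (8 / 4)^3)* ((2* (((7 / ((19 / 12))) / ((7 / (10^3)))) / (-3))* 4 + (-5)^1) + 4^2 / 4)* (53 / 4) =-5091021 / 19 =-267948.47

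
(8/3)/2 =4/3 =1.33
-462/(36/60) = -770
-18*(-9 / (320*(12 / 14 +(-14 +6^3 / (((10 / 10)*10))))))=567 / 9472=0.06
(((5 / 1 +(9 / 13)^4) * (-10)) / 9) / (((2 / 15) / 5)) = -18670750 / 85683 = -217.90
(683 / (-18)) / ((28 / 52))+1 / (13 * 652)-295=-195155599 / 533988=-365.47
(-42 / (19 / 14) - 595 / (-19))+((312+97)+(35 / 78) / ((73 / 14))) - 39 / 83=1836225916 / 4489719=408.98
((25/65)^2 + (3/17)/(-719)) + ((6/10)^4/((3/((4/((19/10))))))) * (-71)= -30954839332/4906006625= -6.31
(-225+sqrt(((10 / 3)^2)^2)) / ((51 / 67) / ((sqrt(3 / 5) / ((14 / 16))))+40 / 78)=28758329600 / 124898889-4150105960* sqrt(15) / 41632963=-155.82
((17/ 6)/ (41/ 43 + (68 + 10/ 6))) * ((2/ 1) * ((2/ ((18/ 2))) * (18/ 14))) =731/ 31885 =0.02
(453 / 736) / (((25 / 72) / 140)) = 248.17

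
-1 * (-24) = 24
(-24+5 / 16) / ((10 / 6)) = -1137 / 80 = -14.21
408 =408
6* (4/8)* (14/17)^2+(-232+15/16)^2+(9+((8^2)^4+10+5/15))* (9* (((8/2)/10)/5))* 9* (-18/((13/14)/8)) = -405380049535462331/24044800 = -16859364583.42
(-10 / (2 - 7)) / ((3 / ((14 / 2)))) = 14 / 3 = 4.67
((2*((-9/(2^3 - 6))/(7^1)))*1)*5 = -45/7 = -6.43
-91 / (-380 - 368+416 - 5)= 91 / 337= 0.27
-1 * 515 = -515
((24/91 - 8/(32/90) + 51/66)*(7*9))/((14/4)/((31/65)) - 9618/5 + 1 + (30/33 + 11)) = 6660350/9375067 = 0.71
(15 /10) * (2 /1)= 3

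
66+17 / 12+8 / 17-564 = -101207 / 204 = -496.11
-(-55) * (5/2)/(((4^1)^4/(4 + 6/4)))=3025/1024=2.95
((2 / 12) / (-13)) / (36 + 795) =-1 / 64818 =-0.00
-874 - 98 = -972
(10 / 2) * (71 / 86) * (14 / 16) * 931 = 2313535 / 688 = 3362.70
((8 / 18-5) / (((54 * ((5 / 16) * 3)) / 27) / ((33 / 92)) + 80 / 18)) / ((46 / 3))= -1353 / 44045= -0.03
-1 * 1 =-1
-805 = -805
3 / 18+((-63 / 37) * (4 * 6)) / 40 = -949 / 1110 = -0.85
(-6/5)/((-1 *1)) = 1.20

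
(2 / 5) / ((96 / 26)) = 13 / 120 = 0.11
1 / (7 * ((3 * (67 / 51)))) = 17 / 469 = 0.04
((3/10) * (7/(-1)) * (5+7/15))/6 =-287/150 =-1.91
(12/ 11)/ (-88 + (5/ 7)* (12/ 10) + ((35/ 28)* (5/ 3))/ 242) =-22176/ 1771265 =-0.01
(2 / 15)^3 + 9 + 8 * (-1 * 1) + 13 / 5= 12158 / 3375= 3.60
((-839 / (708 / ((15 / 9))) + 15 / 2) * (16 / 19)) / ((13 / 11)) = 516340 / 131157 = 3.94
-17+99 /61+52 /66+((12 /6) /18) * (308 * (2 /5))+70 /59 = 509794 /1781505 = 0.29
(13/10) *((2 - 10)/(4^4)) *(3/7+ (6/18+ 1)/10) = -0.02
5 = 5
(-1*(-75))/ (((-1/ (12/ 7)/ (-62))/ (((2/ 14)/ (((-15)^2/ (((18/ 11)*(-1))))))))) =-4464/ 539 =-8.28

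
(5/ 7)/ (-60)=-1/ 84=-0.01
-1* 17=-17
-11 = -11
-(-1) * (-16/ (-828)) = 4/ 207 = 0.02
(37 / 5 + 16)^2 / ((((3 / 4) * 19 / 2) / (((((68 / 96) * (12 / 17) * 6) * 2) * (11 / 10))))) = 1204632 / 2375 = 507.21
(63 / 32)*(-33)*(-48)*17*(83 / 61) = 8800407 / 122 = 72134.48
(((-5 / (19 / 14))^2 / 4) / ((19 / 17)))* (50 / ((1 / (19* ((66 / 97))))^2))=4535685000 / 178771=25371.48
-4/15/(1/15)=-4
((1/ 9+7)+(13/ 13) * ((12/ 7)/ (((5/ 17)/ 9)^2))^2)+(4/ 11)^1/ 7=7812042859436/ 3031875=2576637.51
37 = 37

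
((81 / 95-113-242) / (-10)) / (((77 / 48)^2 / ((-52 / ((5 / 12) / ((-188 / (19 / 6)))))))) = 27280592142336 / 267546125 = 101965.94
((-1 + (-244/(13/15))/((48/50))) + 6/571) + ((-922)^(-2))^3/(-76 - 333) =-548804470769340469780733343/1865040619297556203092928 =-294.26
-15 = -15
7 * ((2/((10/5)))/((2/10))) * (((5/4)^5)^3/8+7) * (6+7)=41244439722395/8589934592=4801.48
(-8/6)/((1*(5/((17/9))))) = -68/135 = -0.50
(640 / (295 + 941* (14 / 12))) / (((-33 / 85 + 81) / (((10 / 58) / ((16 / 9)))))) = 76500 / 138383563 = 0.00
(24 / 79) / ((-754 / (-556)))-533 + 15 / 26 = -31700969 / 59566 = -532.20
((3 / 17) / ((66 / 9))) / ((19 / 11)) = 9 / 646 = 0.01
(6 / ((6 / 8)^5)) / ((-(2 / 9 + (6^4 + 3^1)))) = -0.02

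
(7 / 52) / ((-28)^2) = 1 / 5824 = 0.00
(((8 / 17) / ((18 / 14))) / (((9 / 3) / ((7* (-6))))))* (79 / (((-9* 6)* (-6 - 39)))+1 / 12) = -110348 / 185895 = -0.59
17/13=1.31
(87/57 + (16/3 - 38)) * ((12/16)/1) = -1775/76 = -23.36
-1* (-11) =11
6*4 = 24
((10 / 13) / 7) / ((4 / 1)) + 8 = 1461 / 182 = 8.03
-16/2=-8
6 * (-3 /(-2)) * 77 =693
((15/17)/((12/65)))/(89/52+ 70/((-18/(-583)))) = 38025/18051637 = 0.00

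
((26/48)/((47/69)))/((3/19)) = 5681/1128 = 5.04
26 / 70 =13 / 35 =0.37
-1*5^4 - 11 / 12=-7511 / 12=-625.92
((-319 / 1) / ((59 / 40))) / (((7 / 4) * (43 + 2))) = -2.75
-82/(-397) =0.21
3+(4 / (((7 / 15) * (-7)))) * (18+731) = -6399 / 7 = -914.14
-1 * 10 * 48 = -480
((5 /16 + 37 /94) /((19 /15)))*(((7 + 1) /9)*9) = 7965 /1786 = 4.46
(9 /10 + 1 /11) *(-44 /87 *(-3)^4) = -5886 /145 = -40.59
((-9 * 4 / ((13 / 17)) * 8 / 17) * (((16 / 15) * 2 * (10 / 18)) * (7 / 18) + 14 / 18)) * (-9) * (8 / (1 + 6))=11008 / 39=282.26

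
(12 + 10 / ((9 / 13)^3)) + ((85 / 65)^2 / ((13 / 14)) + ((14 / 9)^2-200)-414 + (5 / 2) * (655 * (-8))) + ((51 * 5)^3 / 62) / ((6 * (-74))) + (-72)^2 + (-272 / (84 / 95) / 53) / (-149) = -7381413214644851023 / 812402344687752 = -9085.91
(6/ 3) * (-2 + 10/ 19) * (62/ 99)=-3472/ 1881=-1.85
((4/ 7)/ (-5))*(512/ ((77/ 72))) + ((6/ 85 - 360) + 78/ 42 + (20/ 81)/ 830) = -127144161629/ 308014245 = -412.79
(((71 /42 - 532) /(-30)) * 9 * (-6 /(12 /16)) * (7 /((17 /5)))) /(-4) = 22273 /34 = 655.09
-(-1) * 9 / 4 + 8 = 41 / 4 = 10.25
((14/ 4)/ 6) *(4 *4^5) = 7168/ 3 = 2389.33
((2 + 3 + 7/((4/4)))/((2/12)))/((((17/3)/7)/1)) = 88.94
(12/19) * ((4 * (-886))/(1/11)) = -467808/19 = -24621.47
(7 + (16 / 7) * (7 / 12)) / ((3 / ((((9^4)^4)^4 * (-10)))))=-327505127159405088097802023928125518491061433118773364141582250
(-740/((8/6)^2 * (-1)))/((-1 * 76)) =-1665/304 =-5.48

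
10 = 10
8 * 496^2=1968128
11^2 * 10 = 1210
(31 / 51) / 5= 31 / 255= 0.12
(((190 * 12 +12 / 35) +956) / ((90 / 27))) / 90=28318 / 2625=10.79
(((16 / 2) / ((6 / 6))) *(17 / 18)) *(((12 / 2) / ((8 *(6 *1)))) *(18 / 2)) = 17 / 2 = 8.50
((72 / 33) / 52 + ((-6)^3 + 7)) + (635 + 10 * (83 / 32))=1034129 / 2288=451.98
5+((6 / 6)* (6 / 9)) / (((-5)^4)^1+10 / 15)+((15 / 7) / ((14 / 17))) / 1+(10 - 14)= 662777 / 183946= 3.60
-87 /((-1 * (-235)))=-87 /235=-0.37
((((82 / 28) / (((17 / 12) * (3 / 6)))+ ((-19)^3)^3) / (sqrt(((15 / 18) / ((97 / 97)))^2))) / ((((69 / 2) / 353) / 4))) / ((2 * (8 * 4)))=-13555142120428777 / 54740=-247627733292.45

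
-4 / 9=-0.44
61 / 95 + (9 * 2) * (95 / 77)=167147 / 7315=22.85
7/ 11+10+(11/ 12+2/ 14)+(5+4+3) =21895/ 924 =23.70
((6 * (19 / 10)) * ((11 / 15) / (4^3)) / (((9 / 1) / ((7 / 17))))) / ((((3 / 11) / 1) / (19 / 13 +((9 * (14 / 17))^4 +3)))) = 26404268742929 / 398695845600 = 66.23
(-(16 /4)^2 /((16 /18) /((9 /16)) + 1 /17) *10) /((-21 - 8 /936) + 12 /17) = 4.81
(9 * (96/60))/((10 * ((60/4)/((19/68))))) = 57/2125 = 0.03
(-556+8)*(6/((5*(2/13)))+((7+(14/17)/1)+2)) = -820904/85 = -9657.69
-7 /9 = -0.78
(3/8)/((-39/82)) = -41/52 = -0.79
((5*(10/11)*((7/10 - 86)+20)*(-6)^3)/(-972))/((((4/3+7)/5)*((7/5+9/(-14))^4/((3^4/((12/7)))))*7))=-70553385000/86795291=-812.87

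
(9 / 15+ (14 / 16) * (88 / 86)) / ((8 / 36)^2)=52083 / 1720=30.28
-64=-64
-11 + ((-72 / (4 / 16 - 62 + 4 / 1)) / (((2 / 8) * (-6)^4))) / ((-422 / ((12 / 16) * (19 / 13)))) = -20909908 / 1900899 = -11.00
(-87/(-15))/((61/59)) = 1711/305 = 5.61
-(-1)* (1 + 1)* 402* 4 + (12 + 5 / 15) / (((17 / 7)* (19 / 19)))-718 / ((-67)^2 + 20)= 246893119 / 76653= 3220.92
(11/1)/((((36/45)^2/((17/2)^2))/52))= 1033175/16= 64573.44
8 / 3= 2.67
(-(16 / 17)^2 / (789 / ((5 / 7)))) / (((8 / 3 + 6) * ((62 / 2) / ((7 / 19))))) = -640 / 581985599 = -0.00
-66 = -66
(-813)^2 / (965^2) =0.71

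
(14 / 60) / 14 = 1 / 60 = 0.02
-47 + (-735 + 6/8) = -3125/4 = -781.25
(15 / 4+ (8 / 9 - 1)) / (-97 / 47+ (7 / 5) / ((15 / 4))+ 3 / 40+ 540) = 307850 / 45547329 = 0.01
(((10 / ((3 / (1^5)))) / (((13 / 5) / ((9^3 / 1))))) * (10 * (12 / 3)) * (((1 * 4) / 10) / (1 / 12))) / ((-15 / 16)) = -2488320 / 13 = -191409.23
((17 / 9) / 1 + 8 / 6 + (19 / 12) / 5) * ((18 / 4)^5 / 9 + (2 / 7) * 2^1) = 838201 / 1152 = 727.61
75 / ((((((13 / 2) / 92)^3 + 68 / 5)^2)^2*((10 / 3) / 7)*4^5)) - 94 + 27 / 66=-9472243652117560133035804974260410237 / 101209019114280586124796863822839546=-93.59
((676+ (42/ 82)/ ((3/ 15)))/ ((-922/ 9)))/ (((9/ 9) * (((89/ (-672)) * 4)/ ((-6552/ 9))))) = -15311788128/ 1682189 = -9102.30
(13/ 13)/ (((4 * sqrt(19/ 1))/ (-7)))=-7 * sqrt(19)/ 76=-0.40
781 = 781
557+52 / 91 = 3903 / 7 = 557.57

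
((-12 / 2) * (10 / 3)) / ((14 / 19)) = -190 / 7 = -27.14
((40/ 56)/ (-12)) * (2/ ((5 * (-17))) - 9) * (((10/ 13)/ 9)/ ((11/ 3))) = 295/ 23562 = 0.01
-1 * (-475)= 475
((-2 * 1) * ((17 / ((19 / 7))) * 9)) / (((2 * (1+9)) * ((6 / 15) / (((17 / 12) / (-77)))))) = 867 / 3344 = 0.26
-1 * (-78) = 78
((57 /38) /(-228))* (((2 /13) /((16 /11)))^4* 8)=-14641 /2222731264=-0.00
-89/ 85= -1.05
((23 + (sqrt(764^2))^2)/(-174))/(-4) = 194573/232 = 838.68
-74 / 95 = -0.78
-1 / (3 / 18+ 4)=-6 / 25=-0.24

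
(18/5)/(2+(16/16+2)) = 18/25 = 0.72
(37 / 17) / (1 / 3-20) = -0.11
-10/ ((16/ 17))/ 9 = -85/ 72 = -1.18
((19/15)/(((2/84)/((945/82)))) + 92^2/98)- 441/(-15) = 7321448/10045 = 728.86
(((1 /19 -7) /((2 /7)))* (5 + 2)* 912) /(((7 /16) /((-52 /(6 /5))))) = 15375360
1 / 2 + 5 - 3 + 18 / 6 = 11 / 2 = 5.50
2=2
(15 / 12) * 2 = 2.50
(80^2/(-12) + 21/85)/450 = -135937/114750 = -1.18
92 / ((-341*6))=-46 / 1023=-0.04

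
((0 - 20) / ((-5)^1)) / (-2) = -2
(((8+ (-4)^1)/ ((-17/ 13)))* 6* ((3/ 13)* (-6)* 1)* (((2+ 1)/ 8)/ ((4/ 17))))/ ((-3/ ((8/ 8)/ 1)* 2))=-27/ 4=-6.75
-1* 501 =-501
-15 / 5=-3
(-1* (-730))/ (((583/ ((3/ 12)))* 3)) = 365/ 3498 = 0.10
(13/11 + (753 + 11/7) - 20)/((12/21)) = 56653/44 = 1287.57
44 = 44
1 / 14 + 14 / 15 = 211 / 210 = 1.00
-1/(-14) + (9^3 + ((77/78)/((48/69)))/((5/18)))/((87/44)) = 19599577/52780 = 371.34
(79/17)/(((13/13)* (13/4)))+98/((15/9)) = 66554/1105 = 60.23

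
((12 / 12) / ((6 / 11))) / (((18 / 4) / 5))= 55 / 27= 2.04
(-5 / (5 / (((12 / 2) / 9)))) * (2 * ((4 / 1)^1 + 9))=-52 / 3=-17.33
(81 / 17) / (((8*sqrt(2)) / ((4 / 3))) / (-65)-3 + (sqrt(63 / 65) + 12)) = 1755 / (17*(-2*sqrt(2) + sqrt(455) + 195)) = 0.48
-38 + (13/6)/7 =-1583/42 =-37.69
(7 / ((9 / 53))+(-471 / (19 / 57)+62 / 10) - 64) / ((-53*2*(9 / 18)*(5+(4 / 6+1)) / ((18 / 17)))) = 192993 / 45050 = 4.28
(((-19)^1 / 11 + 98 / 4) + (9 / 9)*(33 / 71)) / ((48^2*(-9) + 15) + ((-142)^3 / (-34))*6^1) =205683 / 4289047378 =0.00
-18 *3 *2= -108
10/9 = 1.11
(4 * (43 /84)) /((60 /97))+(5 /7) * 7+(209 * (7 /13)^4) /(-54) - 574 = -61107312857 /107960580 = -566.02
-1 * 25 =-25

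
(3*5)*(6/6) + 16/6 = 53/3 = 17.67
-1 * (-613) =613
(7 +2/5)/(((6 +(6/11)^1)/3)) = 407/120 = 3.39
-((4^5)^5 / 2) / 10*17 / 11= -4785074604081152 / 55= -87001356437839.13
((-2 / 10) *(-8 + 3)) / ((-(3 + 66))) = -1 / 69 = -0.01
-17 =-17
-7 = -7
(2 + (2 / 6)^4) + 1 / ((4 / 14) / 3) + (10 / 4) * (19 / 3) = 2296 / 81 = 28.35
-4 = -4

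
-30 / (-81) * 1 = 10 / 27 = 0.37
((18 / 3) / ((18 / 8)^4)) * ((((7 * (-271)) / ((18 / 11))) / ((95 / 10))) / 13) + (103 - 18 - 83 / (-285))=2019882724 / 24308505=83.09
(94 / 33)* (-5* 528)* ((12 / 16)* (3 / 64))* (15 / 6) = -10575 / 16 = -660.94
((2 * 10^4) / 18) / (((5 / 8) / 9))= 16000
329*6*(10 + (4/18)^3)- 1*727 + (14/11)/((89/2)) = 4528295921/237897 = 19034.69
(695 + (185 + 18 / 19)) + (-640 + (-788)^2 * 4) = 47196322 / 19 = 2484016.95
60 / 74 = 30 / 37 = 0.81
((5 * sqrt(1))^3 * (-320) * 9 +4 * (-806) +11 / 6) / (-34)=2179333 / 204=10683.00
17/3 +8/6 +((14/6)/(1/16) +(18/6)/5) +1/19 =44.99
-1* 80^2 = -6400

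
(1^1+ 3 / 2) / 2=1.25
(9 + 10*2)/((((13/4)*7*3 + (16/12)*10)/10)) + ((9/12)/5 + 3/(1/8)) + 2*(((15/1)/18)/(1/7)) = 39.37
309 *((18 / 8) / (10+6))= 2781 / 64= 43.45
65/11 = 5.91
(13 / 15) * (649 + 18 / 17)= 143663 / 255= 563.38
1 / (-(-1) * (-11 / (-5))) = 5 / 11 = 0.45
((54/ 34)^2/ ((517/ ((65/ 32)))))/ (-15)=-3159/ 4781216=-0.00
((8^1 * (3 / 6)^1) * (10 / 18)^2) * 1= 1.23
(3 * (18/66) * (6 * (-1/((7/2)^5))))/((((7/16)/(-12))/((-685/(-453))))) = 75755520/195414989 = 0.39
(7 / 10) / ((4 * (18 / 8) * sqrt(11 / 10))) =7 * sqrt(110) / 990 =0.07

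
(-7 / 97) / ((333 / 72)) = -56 / 3589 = -0.02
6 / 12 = 0.50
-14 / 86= -7 / 43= -0.16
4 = 4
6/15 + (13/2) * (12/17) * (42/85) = 3854/1445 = 2.67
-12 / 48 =-1 / 4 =-0.25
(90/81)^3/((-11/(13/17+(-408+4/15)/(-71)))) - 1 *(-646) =18734208754/29036799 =645.19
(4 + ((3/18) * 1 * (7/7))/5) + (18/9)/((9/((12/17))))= 2137/510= 4.19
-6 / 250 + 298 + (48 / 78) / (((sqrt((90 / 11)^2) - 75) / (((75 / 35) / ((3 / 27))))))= 297.80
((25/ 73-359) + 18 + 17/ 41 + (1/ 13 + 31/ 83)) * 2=-2194683630/ 3229447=-679.58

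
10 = 10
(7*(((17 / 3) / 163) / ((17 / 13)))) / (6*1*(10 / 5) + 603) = 91 / 300735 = 0.00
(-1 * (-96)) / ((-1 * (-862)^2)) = -24 / 185761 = -0.00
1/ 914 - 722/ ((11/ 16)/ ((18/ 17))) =-190053317/ 170918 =-1111.96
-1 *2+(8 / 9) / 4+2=0.22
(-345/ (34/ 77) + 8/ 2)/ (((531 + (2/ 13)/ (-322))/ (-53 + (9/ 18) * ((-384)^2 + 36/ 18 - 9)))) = -8150410211671/ 75573976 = -107846.78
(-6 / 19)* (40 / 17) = -240 / 323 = -0.74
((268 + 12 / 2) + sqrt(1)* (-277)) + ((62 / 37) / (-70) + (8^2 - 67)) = -6.02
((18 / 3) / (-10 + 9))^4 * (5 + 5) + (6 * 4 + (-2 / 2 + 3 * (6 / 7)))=90899 / 7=12985.57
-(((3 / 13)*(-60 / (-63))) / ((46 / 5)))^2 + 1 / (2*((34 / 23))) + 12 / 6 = 696353191 / 297884132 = 2.34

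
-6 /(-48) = 1 /8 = 0.12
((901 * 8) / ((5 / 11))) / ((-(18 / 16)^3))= -40595456 / 3645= -11137.30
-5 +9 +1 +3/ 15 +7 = 61/ 5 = 12.20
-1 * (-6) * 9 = 54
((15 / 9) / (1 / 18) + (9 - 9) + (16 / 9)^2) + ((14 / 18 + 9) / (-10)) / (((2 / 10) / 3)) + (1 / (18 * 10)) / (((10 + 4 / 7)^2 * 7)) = 164061023 / 8871120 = 18.49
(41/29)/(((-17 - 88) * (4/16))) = -164/3045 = -0.05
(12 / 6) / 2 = 1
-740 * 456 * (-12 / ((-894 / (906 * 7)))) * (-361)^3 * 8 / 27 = 178987160783621120 / 447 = 400418704213917.49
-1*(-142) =142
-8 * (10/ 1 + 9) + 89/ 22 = -3255/ 22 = -147.95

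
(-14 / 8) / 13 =-0.13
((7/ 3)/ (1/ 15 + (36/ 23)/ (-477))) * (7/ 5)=59731/ 1159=51.54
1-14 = -13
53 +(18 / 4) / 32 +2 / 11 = 37539 / 704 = 53.32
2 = 2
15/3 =5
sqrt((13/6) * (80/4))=sqrt(390)/3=6.58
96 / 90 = 16 / 15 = 1.07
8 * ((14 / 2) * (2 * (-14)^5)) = -60236288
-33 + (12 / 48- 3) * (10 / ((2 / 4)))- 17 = -105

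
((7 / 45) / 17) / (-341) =-7 / 260865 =-0.00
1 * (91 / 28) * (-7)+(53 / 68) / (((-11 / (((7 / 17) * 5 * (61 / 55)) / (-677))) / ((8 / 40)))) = -22.75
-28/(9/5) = -140/9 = -15.56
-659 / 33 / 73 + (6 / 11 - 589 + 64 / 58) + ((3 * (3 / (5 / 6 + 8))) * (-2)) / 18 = -2176177604 / 3702633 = -587.74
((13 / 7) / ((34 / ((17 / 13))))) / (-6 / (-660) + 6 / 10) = 55 / 469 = 0.12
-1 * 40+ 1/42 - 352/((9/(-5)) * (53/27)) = 59.65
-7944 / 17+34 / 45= -356902 / 765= -466.54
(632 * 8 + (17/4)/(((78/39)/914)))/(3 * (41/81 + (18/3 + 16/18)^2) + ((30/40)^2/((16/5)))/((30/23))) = 32247936/663661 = 48.59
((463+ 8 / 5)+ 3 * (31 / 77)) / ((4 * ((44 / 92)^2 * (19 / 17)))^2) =1812953556433 / 4069758770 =445.47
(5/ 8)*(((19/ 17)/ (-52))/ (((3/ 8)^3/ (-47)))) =11.97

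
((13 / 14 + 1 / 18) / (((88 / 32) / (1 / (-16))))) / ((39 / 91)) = -31 / 594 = -0.05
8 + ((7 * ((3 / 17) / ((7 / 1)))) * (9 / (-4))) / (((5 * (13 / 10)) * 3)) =7.98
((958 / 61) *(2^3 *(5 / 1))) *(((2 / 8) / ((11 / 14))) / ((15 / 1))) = 26824 / 2013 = 13.33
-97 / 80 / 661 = -97 / 52880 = -0.00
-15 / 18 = -5 / 6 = -0.83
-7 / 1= -7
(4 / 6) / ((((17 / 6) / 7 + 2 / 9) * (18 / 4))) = 56 / 237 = 0.24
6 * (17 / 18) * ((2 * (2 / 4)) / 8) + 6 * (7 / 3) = 353 / 24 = 14.71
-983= -983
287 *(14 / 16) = 2009 / 8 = 251.12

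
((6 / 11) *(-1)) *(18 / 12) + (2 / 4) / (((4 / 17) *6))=-245 / 528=-0.46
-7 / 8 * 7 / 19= -49 / 152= -0.32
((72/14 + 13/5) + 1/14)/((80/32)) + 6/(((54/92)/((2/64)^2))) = 1264313/403200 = 3.14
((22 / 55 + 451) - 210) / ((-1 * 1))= -1207 / 5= -241.40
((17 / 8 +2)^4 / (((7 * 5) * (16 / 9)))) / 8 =10673289 / 18350080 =0.58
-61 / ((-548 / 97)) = 5917 / 548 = 10.80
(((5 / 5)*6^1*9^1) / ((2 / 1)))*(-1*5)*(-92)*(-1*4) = -49680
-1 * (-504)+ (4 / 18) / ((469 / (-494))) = 2126396 / 4221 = 503.77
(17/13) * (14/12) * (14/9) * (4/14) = 0.68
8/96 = 0.08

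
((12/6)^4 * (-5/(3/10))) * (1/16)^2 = -25/24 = -1.04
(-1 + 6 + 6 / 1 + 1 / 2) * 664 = 7636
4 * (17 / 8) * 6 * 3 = 153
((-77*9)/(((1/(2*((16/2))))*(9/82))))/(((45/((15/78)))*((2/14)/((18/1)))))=-707168/13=-54397.54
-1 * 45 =-45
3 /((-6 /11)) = -11 /2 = -5.50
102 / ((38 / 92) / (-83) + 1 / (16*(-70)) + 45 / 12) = 72694720 / 2668417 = 27.24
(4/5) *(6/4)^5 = 243/40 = 6.08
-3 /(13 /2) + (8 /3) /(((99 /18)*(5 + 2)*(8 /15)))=-332 /1001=-0.33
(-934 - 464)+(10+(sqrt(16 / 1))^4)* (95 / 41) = -32048 / 41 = -781.66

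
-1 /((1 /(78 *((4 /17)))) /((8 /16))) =-156 /17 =-9.18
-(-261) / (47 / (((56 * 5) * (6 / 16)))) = 27405 / 47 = 583.09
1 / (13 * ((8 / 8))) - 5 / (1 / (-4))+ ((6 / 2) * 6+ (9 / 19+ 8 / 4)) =10016 / 247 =40.55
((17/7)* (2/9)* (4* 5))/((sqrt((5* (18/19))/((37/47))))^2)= 1.79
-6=-6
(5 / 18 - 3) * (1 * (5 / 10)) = -49 / 36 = -1.36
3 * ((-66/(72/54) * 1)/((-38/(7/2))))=2079/152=13.68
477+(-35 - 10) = 432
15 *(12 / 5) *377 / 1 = 13572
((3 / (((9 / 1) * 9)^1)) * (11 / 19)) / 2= 11 / 1026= 0.01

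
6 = 6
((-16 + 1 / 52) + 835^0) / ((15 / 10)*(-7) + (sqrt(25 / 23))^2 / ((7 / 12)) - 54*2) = 125419 / 976482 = 0.13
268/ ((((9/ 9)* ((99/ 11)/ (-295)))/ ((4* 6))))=-210826.67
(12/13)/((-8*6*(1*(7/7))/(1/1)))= -1/52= -0.02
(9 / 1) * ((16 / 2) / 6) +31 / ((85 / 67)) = 3097 / 85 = 36.44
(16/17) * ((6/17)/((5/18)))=1728/1445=1.20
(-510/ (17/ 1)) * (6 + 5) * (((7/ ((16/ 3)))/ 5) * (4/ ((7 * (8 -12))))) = 99/ 8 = 12.38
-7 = -7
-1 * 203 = -203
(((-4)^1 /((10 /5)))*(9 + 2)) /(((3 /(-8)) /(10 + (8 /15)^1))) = 27808 /45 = 617.96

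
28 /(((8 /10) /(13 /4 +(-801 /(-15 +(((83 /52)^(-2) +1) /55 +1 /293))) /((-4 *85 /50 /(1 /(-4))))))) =41273674280195 /226039327816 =182.60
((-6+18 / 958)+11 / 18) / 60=-46301 / 517320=-0.09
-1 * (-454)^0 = -1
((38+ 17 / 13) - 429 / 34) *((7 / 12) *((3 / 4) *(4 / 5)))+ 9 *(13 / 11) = 1942649 / 97240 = 19.98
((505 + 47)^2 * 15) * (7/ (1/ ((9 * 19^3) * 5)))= 9875083377600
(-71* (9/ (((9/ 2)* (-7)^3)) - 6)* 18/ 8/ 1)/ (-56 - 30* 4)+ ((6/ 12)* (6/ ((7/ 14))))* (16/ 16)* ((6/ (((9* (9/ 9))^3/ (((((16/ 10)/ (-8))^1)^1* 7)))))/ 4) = -5.47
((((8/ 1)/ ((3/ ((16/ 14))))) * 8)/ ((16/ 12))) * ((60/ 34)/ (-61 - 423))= -960/ 14399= -0.07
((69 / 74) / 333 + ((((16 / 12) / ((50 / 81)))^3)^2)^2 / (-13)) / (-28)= 5049847739625052152648949 / 178211688995361328125000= 28.34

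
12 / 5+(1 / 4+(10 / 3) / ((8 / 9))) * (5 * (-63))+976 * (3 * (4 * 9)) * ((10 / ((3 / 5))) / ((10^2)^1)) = 81552 / 5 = 16310.40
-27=-27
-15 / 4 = -3.75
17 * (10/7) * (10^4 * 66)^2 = 74052000000000/7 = 10578857142857.14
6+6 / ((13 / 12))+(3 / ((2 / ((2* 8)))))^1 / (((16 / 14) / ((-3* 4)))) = -3126 / 13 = -240.46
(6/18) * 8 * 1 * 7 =56/3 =18.67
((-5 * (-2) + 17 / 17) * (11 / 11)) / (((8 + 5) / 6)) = 66 / 13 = 5.08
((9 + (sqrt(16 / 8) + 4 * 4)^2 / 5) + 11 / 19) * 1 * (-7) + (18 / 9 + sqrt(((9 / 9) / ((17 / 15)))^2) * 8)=-676998 / 1615-224 * sqrt(2) / 5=-482.55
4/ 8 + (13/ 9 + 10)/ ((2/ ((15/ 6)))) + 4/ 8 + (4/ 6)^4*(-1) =4895/ 324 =15.11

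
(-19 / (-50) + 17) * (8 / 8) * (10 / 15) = 869 / 75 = 11.59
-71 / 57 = -1.25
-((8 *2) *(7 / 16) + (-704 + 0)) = 697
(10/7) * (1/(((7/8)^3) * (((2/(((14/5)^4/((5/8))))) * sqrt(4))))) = 32768/625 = 52.43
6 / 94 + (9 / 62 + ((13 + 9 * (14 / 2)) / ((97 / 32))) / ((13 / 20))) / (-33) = -134530345 / 121260282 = -1.11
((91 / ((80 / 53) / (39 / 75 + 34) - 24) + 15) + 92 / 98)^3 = 276937824484802026001433375 / 154776859901939107270144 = 1789.27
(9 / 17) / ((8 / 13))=117 / 136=0.86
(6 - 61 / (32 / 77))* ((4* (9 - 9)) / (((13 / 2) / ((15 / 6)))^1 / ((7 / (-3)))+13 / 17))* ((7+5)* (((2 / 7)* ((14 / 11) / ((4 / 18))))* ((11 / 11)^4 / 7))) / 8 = 0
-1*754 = -754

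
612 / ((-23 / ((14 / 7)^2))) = -106.43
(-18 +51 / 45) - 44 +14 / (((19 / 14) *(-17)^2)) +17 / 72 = -119781497 / 1976760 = -60.59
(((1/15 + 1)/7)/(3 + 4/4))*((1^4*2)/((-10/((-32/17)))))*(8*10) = 2048/1785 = 1.15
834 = 834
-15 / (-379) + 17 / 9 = 1.93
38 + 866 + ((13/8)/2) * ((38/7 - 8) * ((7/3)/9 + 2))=151079/168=899.28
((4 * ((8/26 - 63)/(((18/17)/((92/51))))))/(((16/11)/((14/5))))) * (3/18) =-288673/2106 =-137.07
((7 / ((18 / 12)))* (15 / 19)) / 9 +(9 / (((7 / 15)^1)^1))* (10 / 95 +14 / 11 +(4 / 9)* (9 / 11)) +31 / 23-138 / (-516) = 132502895 / 3720618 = 35.61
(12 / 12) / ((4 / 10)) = 5 / 2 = 2.50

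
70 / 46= 1.52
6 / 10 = 3 / 5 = 0.60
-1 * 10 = -10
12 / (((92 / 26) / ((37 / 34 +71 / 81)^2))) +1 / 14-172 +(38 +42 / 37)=-450686867668 / 3765080151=-119.70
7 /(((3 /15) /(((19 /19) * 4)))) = 140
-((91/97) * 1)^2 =-8281/9409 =-0.88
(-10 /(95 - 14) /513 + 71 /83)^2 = 8699155021489 /11894904312201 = 0.73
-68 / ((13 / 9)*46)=-306 / 299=-1.02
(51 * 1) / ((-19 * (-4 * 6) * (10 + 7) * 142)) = 1 / 21584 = 0.00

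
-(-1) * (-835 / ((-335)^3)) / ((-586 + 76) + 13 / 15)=-501 / 11484635155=-0.00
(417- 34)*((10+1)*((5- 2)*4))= 50556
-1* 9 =-9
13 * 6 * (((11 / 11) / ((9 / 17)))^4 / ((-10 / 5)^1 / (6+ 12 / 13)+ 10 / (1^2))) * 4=43430920 / 106191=408.99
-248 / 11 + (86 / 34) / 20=-83847 / 3740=-22.42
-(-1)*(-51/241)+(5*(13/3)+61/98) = 22.08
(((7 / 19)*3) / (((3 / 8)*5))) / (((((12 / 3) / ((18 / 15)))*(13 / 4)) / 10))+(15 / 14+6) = 7.62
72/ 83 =0.87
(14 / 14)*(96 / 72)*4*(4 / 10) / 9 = 32 / 135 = 0.24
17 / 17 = 1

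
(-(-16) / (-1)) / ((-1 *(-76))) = -4 / 19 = -0.21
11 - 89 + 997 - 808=111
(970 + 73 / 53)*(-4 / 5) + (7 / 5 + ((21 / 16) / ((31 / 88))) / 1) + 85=-686.98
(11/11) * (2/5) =2/5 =0.40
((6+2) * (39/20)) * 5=78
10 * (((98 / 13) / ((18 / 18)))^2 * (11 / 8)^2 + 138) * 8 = 3318365 / 169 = 19635.30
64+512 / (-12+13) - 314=262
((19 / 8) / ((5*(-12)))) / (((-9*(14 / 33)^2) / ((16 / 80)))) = 0.00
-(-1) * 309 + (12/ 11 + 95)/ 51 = 174406/ 561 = 310.88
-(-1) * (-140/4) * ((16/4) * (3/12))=-35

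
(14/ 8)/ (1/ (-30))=-105/ 2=-52.50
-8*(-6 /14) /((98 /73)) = 876 /343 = 2.55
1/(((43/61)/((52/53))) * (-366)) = -0.00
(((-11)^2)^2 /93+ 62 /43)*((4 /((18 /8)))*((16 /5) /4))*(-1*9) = -40661056 /19995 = -2033.56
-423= -423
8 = 8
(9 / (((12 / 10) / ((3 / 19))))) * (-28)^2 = 17640 / 19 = 928.42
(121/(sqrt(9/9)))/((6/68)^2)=139876/9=15541.78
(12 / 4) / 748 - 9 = -6729 / 748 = -9.00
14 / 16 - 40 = -313 / 8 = -39.12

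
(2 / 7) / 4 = 0.07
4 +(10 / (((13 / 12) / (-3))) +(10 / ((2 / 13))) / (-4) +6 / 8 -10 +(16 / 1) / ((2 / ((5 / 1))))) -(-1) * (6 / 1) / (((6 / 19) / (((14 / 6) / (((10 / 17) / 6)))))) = 57591 / 130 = 443.01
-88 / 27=-3.26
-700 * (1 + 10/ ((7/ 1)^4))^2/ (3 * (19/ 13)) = -160.98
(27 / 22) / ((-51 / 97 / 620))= -270630 / 187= -1447.22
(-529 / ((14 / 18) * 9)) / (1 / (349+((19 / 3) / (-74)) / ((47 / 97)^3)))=-4246101874103 / 161340942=-26317.57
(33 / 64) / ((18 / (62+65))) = 1397 / 384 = 3.64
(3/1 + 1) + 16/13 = 68/13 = 5.23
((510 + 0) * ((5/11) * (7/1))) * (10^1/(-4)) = -44625/11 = -4056.82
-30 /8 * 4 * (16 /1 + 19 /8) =-2205 /8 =-275.62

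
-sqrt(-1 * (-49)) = -7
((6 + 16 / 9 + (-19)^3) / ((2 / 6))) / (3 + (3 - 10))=61661 / 12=5138.42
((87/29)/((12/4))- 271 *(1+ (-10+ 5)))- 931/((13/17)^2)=-85694/169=-507.07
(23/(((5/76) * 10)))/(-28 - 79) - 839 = -2245199/2675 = -839.33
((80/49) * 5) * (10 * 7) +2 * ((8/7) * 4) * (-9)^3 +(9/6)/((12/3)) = -341227/56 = -6093.34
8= 8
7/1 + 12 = 19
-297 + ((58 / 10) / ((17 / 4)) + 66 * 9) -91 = 17626 / 85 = 207.36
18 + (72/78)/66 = 2576/143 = 18.01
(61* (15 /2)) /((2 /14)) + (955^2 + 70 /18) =16474165 /18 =915231.39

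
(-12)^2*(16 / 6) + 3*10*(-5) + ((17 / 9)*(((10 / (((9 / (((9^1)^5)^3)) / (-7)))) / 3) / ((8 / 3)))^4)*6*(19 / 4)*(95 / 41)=4203950356524387999204889491803645778610633269954672364513471503 / 20992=200264403416748666120659800000000000000000000000000000000000.00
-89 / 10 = -8.90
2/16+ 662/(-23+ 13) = -2643/40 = -66.08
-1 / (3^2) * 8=-8 / 9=-0.89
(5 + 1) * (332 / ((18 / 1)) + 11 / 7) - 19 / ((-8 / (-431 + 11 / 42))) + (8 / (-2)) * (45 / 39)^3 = -671055269 / 738192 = -909.05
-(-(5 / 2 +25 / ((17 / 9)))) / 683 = 535 / 23222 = 0.02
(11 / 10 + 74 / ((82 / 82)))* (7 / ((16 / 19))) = 99883 / 160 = 624.27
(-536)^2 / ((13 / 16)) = 4596736 / 13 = 353595.08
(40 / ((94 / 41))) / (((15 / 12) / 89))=58384 / 47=1242.21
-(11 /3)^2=-13.44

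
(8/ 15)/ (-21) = -8/ 315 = -0.03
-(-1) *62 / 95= 62 / 95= 0.65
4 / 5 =0.80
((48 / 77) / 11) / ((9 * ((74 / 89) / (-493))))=-351016 / 94017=-3.73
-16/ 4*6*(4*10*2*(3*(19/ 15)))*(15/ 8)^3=-192375/ 4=-48093.75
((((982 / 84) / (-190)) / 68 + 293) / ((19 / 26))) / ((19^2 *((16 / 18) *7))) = 6200728131 / 34738365760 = 0.18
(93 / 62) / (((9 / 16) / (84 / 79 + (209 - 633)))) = -1127.83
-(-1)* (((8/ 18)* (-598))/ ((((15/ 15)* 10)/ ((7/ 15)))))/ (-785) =8372/ 529875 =0.02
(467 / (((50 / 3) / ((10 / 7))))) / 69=467 / 805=0.58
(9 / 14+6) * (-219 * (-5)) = 101835 / 14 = 7273.93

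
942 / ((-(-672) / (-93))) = -14601 / 112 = -130.37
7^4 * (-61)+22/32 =-2343365/16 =-146460.31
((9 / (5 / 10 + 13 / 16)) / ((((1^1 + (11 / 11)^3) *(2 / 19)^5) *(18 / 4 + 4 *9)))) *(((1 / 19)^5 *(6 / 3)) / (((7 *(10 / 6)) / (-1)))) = -0.00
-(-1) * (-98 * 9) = -882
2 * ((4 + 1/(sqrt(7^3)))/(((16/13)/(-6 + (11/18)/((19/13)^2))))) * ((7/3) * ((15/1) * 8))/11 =-33787390/35739 - 2413385 * sqrt(7)/500346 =-958.15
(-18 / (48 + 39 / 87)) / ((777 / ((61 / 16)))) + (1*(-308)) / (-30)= 89647807 / 8733480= 10.26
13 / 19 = 0.68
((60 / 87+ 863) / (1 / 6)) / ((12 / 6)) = 75141 / 29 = 2591.07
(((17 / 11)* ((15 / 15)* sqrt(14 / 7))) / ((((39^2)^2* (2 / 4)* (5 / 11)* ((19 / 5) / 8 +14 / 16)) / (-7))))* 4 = -3808* sqrt(2) / 62462907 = -0.00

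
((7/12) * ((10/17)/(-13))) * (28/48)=-245/15912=-0.02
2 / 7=0.29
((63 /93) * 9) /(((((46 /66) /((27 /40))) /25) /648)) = 68201595 /713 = 95654.41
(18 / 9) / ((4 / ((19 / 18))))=19 / 36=0.53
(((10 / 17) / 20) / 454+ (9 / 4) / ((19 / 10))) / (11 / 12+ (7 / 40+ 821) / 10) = 104198700 / 7305777761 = 0.01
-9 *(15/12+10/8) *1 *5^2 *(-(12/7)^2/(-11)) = -81000/539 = -150.28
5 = 5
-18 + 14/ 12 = -101/ 6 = -16.83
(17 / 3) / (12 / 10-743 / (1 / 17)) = -85 / 189447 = -0.00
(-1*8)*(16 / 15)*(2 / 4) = -4.27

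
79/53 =1.49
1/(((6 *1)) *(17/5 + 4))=5/222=0.02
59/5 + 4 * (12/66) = 689/55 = 12.53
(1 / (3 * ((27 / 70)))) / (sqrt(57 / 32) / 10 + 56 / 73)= 915712000 / 788247207 -14921200 * sqrt(114) / 788247207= 0.96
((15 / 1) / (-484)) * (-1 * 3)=45 / 484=0.09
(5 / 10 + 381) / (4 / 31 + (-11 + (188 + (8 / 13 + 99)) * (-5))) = -43927 / 166836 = -0.26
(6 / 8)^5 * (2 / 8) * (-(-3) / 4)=729 / 16384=0.04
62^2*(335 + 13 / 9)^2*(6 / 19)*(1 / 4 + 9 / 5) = 722518516768 / 2565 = 281683632.27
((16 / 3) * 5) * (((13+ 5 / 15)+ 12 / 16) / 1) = 3380 / 9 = 375.56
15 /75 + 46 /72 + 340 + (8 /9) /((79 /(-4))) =1615363 /4740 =340.79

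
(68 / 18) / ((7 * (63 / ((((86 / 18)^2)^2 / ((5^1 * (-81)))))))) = -116239234 / 10546446645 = -0.01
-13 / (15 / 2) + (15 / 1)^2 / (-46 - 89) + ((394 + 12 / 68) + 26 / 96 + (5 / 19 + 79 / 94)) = 1428778229 / 3643440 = 392.15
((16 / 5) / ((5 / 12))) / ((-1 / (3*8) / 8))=-36864 / 25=-1474.56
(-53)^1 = -53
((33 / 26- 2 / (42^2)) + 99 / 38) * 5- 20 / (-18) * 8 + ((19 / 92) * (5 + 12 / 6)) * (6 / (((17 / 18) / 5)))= 6318414035 / 85180914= 74.18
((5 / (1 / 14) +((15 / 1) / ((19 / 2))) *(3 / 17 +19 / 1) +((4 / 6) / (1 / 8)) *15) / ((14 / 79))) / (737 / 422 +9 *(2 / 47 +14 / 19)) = 45619885890 / 392884331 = 116.12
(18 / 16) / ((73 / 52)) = 117 / 146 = 0.80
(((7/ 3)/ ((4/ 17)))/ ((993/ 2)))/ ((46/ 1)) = 119/ 274068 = 0.00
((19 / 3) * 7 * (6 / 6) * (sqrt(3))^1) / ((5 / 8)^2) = 8512 * sqrt(3) / 75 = 196.58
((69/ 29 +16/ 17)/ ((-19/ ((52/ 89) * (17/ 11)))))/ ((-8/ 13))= 276653/ 1078858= 0.26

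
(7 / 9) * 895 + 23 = 6472 / 9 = 719.11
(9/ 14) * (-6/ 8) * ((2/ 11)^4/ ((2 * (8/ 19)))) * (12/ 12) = -513/ 819896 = -0.00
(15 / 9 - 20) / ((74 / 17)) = -935 / 222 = -4.21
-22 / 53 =-0.42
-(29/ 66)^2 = -841/ 4356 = -0.19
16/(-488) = -2/61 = -0.03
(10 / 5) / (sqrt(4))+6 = 7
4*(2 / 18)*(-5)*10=-200 / 9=-22.22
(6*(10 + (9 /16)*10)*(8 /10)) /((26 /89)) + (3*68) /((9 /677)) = 1216961 /78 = 15602.06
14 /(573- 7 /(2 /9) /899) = 25172 /1030191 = 0.02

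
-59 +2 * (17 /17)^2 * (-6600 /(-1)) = 13141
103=103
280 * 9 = 2520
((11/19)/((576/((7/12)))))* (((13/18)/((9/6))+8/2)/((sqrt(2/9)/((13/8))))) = 121121* sqrt(2)/18911232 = 0.01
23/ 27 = 0.85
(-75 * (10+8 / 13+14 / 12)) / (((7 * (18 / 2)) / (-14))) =22975 / 117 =196.37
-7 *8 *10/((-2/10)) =2800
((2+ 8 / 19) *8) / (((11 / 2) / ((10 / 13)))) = 7360 / 2717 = 2.71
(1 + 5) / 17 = 6 / 17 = 0.35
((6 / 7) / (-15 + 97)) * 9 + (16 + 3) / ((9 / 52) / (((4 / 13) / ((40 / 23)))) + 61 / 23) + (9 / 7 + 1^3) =364899 / 47929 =7.61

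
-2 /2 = -1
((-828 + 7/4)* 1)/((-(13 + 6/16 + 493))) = 6610/4051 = 1.63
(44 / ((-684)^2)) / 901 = 11 / 105384564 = 0.00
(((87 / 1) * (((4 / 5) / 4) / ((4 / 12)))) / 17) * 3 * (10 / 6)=261 / 17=15.35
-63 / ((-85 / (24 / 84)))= 18 / 85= 0.21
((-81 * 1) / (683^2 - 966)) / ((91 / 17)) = -1377 / 42362593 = -0.00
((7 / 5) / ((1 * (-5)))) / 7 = -1 / 25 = -0.04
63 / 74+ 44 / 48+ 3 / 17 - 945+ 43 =-6793619 / 7548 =-900.06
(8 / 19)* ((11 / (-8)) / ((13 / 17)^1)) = -187 / 247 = -0.76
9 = 9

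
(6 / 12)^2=1 / 4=0.25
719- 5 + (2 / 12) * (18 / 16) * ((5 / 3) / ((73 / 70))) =417151 / 584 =714.30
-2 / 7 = -0.29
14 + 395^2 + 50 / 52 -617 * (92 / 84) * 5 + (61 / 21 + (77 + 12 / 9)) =27799115 / 182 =152742.39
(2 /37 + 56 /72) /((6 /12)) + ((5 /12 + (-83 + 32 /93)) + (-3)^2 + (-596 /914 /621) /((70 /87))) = -1087303574363 /15190707420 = -71.58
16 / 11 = 1.45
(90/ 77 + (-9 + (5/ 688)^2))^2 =61.33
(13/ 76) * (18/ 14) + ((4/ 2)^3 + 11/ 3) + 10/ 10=20567/ 1596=12.89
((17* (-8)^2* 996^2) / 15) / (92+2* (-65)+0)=-1893532.29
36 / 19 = 1.89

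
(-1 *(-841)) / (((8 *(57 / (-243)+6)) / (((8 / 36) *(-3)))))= -12.16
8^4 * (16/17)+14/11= 721134/187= 3856.33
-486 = -486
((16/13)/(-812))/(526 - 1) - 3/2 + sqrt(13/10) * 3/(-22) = -4156433/2770950 - 3 * sqrt(130)/220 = -1.66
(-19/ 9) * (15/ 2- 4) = -133/ 18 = -7.39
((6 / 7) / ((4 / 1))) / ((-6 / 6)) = -3 / 14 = -0.21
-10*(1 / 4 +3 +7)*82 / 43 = -8405 / 43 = -195.47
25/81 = 0.31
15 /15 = 1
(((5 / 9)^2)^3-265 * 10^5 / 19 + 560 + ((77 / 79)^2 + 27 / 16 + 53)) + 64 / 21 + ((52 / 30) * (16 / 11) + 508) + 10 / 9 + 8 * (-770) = -1399766.50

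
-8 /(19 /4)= -32 /19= -1.68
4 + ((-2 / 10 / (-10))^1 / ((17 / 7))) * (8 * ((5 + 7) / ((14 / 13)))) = 2012 / 425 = 4.73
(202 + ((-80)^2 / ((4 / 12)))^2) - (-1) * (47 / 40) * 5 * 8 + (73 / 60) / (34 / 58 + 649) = 416666700641837 / 1130280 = 368640249.00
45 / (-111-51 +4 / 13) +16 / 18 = 11551 / 18918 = 0.61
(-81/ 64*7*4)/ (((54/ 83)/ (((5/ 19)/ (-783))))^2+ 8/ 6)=-292954725/ 30978446678272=-0.00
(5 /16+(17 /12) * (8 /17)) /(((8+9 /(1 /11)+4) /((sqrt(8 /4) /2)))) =47 * sqrt(2) /10656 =0.01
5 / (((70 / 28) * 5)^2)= 4 / 125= 0.03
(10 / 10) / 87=1 / 87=0.01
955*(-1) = -955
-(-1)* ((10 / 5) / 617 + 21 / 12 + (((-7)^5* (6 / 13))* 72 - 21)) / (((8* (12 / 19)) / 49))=-16683368754395 / 3080064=-5416565.61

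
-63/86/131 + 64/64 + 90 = 1025143/11266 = 90.99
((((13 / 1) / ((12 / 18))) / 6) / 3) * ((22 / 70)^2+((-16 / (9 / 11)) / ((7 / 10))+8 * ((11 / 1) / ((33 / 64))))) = 20470957 / 132300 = 154.73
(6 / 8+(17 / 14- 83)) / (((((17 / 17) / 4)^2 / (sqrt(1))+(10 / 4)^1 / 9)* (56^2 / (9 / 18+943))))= -38534427 / 537824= -71.65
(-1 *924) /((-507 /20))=6160 /169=36.45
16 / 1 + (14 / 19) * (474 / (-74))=7930 / 703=11.28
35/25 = 7/5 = 1.40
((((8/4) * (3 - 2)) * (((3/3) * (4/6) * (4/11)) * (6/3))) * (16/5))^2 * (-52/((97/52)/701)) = -496895000576/2640825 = -188159.00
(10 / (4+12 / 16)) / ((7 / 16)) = 640 / 133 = 4.81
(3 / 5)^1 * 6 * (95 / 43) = 342 / 43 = 7.95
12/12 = 1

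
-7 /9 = -0.78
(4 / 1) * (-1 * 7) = -28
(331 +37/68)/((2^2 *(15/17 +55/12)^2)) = 689877/248645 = 2.77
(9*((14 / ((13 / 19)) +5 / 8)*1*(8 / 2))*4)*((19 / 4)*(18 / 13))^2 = 577129617 / 4394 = 131344.93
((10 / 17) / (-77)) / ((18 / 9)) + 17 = 22248 / 1309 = 17.00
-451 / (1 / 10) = -4510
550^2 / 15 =60500 / 3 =20166.67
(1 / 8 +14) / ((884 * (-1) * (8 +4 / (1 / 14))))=-113 / 452608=-0.00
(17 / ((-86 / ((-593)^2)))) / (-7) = 5978033 / 602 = 9930.29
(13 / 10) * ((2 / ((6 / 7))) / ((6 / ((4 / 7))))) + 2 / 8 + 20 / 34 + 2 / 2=6509 / 3060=2.13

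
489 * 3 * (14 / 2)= 10269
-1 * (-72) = 72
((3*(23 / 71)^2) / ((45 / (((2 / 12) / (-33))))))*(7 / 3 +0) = -0.00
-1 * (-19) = 19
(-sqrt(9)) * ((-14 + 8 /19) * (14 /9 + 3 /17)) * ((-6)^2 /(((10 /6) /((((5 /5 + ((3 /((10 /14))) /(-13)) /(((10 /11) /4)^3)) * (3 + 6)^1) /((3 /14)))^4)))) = 3302533950729381214786608498474624 /1407654266357421875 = 2346125770836703.84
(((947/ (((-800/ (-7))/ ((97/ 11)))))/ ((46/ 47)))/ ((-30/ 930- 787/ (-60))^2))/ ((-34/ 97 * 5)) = -25354511213283/ 101897497450760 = -0.25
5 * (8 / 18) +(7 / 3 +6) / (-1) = -55 / 9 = -6.11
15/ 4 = 3.75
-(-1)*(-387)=-387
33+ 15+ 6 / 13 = 630 / 13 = 48.46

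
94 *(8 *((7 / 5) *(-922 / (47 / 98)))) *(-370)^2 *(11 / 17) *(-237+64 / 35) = 716779714171136 / 17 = 42163512598302.12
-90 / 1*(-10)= 900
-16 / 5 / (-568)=2 / 355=0.01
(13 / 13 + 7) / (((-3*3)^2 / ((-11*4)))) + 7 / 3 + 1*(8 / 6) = -55 / 81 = -0.68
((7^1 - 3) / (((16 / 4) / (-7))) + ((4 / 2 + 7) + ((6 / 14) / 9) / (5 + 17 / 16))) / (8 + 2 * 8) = 2045 / 24444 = 0.08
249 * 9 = 2241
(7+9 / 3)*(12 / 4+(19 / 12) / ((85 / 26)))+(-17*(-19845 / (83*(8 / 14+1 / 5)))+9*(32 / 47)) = 1056419206 / 198951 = 5309.95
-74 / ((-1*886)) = 37 / 443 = 0.08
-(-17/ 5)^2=-11.56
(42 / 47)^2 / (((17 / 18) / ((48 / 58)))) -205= -222490537 / 1089037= -204.30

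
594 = 594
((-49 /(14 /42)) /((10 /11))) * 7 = -11319 /10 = -1131.90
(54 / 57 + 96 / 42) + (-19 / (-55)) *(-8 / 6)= 60842 / 21945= 2.77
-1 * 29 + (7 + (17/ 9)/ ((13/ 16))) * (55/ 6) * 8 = 229841/ 351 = 654.82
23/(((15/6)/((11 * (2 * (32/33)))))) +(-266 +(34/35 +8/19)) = -27268/399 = -68.34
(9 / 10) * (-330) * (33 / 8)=-9801 / 8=-1225.12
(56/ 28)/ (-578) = -1/ 289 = -0.00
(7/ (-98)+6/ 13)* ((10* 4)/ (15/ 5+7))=142/ 91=1.56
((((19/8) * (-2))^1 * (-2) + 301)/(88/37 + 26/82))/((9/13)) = 453583/2726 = 166.39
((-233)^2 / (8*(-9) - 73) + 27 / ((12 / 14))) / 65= -99443 / 18850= -5.28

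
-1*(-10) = 10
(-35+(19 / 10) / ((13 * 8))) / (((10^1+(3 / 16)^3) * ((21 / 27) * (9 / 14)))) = -18627072 / 2664155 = -6.99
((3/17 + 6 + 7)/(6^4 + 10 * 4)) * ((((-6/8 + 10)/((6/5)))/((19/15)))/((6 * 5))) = 1295/647292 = 0.00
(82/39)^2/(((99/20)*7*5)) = 0.03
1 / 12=0.08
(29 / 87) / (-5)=-0.07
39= 39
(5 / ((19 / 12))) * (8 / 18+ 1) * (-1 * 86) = -22360 / 57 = -392.28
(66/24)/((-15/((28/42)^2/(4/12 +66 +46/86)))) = -473/388170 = -0.00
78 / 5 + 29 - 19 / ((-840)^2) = 44.60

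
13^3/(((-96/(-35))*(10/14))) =107653/96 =1121.39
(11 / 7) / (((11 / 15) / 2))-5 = -5 / 7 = -0.71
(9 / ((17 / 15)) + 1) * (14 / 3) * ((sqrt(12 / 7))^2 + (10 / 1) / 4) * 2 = 17936 / 51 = 351.69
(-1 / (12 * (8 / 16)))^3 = -1 / 216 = -0.00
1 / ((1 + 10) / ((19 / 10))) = 19 / 110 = 0.17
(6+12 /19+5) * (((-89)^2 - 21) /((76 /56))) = 24442600 /361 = 67708.03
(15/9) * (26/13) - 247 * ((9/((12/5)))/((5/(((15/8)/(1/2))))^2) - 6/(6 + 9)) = -402127/960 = -418.88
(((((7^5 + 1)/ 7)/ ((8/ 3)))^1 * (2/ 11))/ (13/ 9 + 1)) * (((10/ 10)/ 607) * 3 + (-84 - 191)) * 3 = -368921466/ 6677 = -55252.58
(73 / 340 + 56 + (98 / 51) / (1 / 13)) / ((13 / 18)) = 248457 / 2210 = 112.42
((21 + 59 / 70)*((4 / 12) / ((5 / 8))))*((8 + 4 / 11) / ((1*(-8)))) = -6394 / 525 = -12.18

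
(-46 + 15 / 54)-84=-2335 / 18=-129.72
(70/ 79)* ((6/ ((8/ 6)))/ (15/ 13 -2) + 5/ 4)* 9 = -56385/ 1738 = -32.44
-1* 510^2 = -260100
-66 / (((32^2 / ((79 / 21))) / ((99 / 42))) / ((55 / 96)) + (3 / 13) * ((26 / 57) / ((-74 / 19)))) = -0.33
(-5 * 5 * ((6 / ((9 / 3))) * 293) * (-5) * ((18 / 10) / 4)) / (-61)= -65925 / 122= -540.37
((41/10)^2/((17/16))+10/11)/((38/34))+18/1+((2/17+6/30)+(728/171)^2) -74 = -3087882833/136701675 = -22.59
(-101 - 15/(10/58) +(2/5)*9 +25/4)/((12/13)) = -46319/240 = -193.00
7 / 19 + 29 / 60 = 971 / 1140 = 0.85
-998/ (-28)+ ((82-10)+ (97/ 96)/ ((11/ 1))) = 107.73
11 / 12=0.92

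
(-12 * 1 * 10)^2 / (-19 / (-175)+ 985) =1260000 / 86197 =14.62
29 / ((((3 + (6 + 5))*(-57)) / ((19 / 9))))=-29 / 378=-0.08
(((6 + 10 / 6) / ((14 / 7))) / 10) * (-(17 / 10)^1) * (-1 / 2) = 391 / 1200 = 0.33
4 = 4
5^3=125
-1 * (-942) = 942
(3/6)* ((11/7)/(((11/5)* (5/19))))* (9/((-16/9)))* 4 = -1539/56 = -27.48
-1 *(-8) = 8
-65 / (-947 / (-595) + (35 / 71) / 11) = -30205175 / 760432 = -39.72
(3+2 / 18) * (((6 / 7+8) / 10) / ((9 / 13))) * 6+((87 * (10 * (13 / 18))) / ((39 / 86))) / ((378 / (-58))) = -1605038 / 8505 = -188.72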